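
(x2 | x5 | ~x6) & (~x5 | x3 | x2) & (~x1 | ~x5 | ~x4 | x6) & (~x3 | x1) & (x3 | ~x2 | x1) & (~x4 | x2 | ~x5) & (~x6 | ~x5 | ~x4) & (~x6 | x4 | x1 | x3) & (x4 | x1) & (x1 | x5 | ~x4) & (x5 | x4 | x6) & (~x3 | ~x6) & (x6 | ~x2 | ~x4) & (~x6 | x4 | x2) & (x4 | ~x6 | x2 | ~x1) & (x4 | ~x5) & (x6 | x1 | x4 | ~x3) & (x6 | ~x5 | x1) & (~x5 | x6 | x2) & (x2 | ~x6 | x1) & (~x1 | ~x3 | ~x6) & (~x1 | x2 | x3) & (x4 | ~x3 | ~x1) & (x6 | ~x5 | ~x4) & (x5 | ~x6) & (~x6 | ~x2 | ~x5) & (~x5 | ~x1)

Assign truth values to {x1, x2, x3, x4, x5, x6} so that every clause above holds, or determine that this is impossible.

Case x3 = 1:
(x1) alone gives x1 = 1.
(~x6) alone gives x6 = 0.
(x4) alone gives x4 = 1.
(~x5) alone gives x5 = 0.
(~x2) alone gives x2 = 0.
Every clause now holds.

x1 ↦ 1,  x2 ↦ 0,  x3 ↦ 1,  x4 ↦ 1,  x5 ↦ 0,  x6 ↦ 0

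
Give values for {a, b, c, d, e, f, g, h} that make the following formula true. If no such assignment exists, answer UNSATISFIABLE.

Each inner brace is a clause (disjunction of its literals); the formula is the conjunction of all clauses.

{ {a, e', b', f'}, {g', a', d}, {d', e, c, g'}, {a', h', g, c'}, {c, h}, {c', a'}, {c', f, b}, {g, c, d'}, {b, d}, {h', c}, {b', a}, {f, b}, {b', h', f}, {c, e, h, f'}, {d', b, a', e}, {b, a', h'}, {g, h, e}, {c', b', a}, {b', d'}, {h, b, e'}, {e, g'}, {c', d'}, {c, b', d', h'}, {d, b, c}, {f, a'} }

Try c = 1.
Unit clause (a') forces a = 0.
Unit clause (b') forces b = 0.
Unit clause (f) forces f = 1.
Unit clause (d) forces d = 1.
But (d') is also a unit clause — contradiction.
Backtrack on c: now try c = 0.
Unit clause (h) forces h = 1.
But (h') is also a unit clause — contradiction.
Both values of c lead to a conflict.

UNSATISFIABLE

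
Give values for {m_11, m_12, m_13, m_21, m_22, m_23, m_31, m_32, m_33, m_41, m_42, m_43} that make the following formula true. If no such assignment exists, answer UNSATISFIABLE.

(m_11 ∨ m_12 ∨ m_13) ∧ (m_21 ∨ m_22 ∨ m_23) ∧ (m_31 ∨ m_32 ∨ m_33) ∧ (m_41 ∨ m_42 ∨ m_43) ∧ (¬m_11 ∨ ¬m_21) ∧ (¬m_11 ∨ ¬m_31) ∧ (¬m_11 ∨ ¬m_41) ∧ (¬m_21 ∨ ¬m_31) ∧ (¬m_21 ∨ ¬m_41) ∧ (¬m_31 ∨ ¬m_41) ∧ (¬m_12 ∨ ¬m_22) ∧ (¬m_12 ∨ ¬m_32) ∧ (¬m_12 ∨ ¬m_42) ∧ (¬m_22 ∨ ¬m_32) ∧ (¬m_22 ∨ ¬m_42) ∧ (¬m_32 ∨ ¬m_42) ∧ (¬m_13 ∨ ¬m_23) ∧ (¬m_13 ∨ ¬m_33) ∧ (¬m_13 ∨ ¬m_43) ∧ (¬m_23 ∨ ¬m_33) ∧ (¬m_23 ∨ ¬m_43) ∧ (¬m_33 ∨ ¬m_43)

UNSATISFIABLE

Branch on m_11: set m_11 = False.
Branch on m_12: set m_12 = True.
Unit clause (¬m_22) forces m_22 = False.
Unit clause (¬m_32) forces m_32 = False.
Unit clause (¬m_42) forces m_42 = False.
Branch on m_21: set m_21 = True.
Unit clause (¬m_31) forces m_31 = False.
Unit clause (m_33) forces m_33 = True.
Unit clause (¬m_41) forces m_41 = False.
Unit clause (m_43) forces m_43 = True.
That conflicts with the unit clause (¬m_43).
Undo m_21 and try m_21 = False.
Unit clause (m_23) forces m_23 = True.
Unit clause (¬m_13) forces m_13 = False.
Unit clause (¬m_33) forces m_33 = False.
Unit clause (m_31) forces m_31 = True.
Unit clause (¬m_41) forces m_41 = False.
Unit clause (m_43) forces m_43 = True.
That conflicts with the unit clause (¬m_43).
Both values of m_21 lead to a conflict.
Undo m_12 and try m_12 = False.
Unit clause (m_13) forces m_13 = True.
Unit clause (¬m_23) forces m_23 = False.
Unit clause (¬m_33) forces m_33 = False.
Unit clause (¬m_43) forces m_43 = False.
Branch on m_21: set m_21 = True.
Unit clause (¬m_31) forces m_31 = False.
Unit clause (m_32) forces m_32 = True.
Unit clause (¬m_41) forces m_41 = False.
Unit clause (m_42) forces m_42 = True.
That conflicts with the unit clause (¬m_42).
Undo m_21 and try m_21 = False.
Unit clause (m_22) forces m_22 = True.
Unit clause (¬m_32) forces m_32 = False.
Unit clause (m_31) forces m_31 = True.
Unit clause (¬m_41) forces m_41 = False.
Unit clause (m_42) forces m_42 = True.
That conflicts with the unit clause (¬m_42).
Both values of m_21 lead to a conflict.
Both values of m_12 lead to a conflict.
Undo m_11 and try m_11 = True.
Unit clause (¬m_21) forces m_21 = False.
Unit clause (¬m_31) forces m_31 = False.
Unit clause (¬m_41) forces m_41 = False.
Branch on m_22: set m_22 = True.
Unit clause (¬m_12) forces m_12 = False.
Unit clause (¬m_32) forces m_32 = False.
Unit clause (m_33) forces m_33 = True.
Unit clause (¬m_42) forces m_42 = False.
Unit clause (m_43) forces m_43 = True.
That conflicts with the unit clause (¬m_43).
Undo m_22 and try m_22 = False.
Unit clause (m_23) forces m_23 = True.
Unit clause (¬m_13) forces m_13 = False.
Unit clause (¬m_33) forces m_33 = False.
Unit clause (m_32) forces m_32 = True.
Unit clause (¬m_12) forces m_12 = False.
Unit clause (¬m_42) forces m_42 = False.
Unit clause (m_43) forces m_43 = True.
That conflicts with the unit clause (¬m_43).
Both values of m_22 lead to a conflict.
Both values of m_11 lead to a conflict.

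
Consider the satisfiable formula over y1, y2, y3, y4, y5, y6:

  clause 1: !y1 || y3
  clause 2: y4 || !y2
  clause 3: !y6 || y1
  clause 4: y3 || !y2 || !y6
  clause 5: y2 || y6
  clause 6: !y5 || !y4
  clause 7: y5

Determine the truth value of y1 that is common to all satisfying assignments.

Suppose y1 = false.
(!y6) alone gives y6 = false.
(y2) alone gives y2 = true.
(y4) alone gives y4 = true.
(!y5) alone gives y5 = false.
Now (y5) is unsatisfied and unit — conflict.
So every satisfying assignment has y1 = True.

True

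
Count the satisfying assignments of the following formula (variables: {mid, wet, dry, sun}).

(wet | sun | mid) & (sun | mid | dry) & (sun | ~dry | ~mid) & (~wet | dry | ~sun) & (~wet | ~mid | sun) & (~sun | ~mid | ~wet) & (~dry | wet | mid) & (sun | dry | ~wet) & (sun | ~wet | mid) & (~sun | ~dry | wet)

There are 2^4 = 16 truth assignments over (mid, wet, dry, sun).
Split on mid. With mid = 1, the clauses containing mid are satisfied and ~mid drops from the rest; 2 of the 2^3 = 8 assignments to the other variables satisfy what remains.
With mid = 0, by the same count on the reduced clause set, 2 assignments work.
(One model: mid=F, wet=F, dry=F, sun=T.)
Total: 2 + 2 = 4.

4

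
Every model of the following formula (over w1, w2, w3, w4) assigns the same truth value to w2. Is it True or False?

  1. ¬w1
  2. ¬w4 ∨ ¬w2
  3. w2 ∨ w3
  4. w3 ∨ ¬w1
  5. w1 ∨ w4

Suppose w2 = True.
Unit clause (¬w1) forces w1 = False.
Unit clause (¬w4) forces w4 = False.
Now (w4) is unsatisfied and unit — conflict.
So every satisfying assignment has w2 = False.

False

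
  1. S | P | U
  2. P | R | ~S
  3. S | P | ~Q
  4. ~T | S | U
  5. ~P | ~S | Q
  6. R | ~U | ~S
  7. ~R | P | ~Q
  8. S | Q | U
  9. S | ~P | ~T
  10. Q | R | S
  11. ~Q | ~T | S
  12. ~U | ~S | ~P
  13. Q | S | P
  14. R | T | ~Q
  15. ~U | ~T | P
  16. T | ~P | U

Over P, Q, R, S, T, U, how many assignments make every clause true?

7

There are 2^6 = 64 truth assignments over (P, Q, R, S, T, U).
Split on Q. With Q = 1, the clauses containing Q are satisfied and ~Q drops from the rest; 3 of the 2^5 = 32 assignments to the other variables satisfy what remains.
With Q = 0, by the same count on the reduced clause set, 4 assignments work.
(One model: P=F, Q=F, R=T, S=T, T=F, U=F.)
Total: 3 + 4 = 7.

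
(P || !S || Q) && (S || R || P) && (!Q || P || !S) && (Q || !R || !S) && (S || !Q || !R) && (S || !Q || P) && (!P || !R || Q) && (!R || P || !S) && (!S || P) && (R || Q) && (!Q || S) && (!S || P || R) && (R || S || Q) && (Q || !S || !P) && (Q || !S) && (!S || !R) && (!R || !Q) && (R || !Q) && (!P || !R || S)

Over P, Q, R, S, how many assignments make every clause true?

There are 2^4 = 16 truth assignments over (P, Q, R, S).
Check each against the 19 clauses (columns in the order P, Q, R, S):
  F F F F  ✗ fails (S || R || P)
  F F F T  ✗ fails (P || !S || Q)
  F F T F  ✓ satisfies all
  F F T T  ✗ fails (P || !S || Q)
  F T F F  ✗ fails (S || R || P)
  F T F T  ✗ fails (!Q || P || !S)
  F T T F  ✗ fails (S || !Q || !R)
  F T T T  ✗ fails (!Q || P || !S)
  T F F F  ✗ fails (R || Q)
  T F F T  ✗ fails (R || Q)
  T F T F  ✗ fails (!P || !R || Q)
  T F T T  ✗ fails (Q || !R || !S)
  T T F F  ✗ fails (!Q || S)
  T T F T  ✗ fails (R || !Q)
  T T T F  ✗ fails (S || !Q || !R)
  T T T T  ✗ fails (!S || !R)
1 of the 16 rows is a model.

1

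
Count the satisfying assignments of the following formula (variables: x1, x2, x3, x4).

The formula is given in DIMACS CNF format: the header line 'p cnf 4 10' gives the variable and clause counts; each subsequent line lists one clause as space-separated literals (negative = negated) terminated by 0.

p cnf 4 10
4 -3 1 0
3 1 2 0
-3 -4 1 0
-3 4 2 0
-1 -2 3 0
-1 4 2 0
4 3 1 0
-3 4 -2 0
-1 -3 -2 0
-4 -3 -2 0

There are 2^4 = 16 truth assignments over (x1, x2, x3, x4).
Check each against the 10 clauses (columns in the order x1, x2, x3, x4):
  F F F F  ✗ fails (x3 ∨ x1 ∨ x2)
  F F F T  ✗ fails (x3 ∨ x1 ∨ x2)
  F F T F  ✗ fails (x4 ∨ ¬x3 ∨ x1)
  F F T T  ✗ fails (¬x3 ∨ ¬x4 ∨ x1)
  F T F F  ✗ fails (x4 ∨ x3 ∨ x1)
  F T F T  ✓ satisfies all
  F T T F  ✗ fails (x4 ∨ ¬x3 ∨ x1)
  F T T T  ✗ fails (¬x3 ∨ ¬x4 ∨ x1)
  T F F F  ✗ fails (¬x1 ∨ x4 ∨ x2)
  T F F T  ✓ satisfies all
  T F T F  ✗ fails (¬x3 ∨ x4 ∨ x2)
  T F T T  ✓ satisfies all
  T T F F  ✗ fails (¬x1 ∨ ¬x2 ∨ x3)
  T T F T  ✗ fails (¬x1 ∨ ¬x2 ∨ x3)
  T T T F  ✗ fails (¬x3 ∨ x4 ∨ ¬x2)
  T T T T  ✗ fails (¬x1 ∨ ¬x3 ∨ ¬x2)
3 of the 16 rows are models.

3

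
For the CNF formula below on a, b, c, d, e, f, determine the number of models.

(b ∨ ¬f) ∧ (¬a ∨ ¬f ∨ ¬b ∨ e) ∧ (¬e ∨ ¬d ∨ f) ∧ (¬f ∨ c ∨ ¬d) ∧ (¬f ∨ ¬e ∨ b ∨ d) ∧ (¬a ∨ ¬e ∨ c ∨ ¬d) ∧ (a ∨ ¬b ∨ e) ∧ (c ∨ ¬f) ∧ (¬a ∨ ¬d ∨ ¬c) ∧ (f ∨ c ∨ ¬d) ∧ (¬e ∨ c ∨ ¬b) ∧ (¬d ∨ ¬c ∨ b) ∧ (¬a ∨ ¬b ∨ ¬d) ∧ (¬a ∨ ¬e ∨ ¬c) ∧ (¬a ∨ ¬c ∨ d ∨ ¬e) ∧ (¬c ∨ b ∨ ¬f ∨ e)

12

There are 2^6 = 64 truth assignments over (a, b, c, d, e, f).
Split on a. With a = True, the clauses containing a are satisfied and ¬a drops from the rest; 5 of the 2^5 = 32 assignments to the other variables satisfy what remains.
With a = False, by the same count on the reduced clause set, 7 assignments work.
Total: 5 + 7 = 12.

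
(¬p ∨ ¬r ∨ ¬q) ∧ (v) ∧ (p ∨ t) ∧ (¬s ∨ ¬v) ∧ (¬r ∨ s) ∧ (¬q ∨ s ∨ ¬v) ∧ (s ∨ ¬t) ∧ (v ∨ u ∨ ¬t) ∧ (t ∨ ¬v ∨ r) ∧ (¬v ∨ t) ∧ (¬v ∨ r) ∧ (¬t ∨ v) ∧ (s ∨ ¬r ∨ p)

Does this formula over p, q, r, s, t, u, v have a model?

Unsatisfiable

The clause (v) is unit, so v = True.
The clause (¬s) is unit, so s = False.
The clause (¬r) is unit, so r = False.
That conflicts with the unit clause (r).
No assignment satisfies every clause.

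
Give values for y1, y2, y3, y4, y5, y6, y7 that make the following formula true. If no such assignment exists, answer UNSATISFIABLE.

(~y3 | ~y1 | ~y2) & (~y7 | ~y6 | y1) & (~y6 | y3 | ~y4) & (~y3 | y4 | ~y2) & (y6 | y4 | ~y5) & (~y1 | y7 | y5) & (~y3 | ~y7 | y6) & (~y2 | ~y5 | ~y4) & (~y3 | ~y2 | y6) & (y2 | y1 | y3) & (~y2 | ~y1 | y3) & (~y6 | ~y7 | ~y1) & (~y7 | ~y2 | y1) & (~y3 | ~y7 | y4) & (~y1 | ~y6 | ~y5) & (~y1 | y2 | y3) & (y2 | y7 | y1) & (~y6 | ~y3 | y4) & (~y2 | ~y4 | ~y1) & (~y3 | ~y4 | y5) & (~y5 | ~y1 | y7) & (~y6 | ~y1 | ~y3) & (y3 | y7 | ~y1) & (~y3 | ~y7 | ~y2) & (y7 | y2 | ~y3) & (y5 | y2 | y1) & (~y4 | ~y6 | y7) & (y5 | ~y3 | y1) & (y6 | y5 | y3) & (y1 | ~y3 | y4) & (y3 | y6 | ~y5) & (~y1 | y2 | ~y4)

Try y3 = 0.
Try y6 = 1.
From the singleton clause (~y4), y4 = 0.
Try y7 = 0.
From the singleton clause (~y1), y1 = 0.
From the singleton clause (y2), y2 = 1.
No clause remains; y5 is free.

y1=0, y2=1, y3=0, y4=0, y5=1, y6=1, y7=0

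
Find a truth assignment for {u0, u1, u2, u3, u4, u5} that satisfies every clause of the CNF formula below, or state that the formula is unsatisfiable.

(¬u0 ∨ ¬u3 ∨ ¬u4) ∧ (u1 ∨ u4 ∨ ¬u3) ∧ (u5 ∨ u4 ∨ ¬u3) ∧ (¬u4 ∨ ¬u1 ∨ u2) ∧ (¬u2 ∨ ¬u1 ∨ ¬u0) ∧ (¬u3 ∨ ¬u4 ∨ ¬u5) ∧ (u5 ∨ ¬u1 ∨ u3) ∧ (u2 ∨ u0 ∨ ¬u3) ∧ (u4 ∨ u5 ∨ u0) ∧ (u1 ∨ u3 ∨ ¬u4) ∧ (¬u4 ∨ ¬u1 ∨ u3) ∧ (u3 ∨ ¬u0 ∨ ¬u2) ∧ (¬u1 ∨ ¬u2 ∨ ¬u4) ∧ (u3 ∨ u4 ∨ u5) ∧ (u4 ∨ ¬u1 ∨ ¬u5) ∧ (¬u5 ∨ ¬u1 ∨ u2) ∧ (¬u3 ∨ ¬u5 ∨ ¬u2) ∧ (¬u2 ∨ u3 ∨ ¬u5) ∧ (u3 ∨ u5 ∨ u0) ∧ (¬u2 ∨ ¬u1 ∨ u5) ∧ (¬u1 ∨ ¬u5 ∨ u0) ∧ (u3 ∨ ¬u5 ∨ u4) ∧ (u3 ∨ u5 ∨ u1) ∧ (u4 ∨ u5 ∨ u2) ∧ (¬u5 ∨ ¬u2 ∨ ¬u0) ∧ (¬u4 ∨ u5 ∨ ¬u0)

u0: False,  u1: False,  u2: True,  u3: True,  u4: True,  u5: False

Branch on u0: set u0 = False.
Branch on u2: set u2 = True.
Branch on u4: set u4 = True.
(¬u1) alone gives u1 = False.
(u3) alone gives u3 = True.
(¬u5) alone gives u5 = False.
All clauses are satisfied.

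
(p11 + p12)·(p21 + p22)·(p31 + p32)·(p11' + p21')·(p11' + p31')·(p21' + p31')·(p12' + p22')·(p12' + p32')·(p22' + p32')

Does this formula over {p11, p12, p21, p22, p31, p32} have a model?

Branch on p11: set p11 = 1.
The clause (p21') is unit, so p21 = 0.
The clause (p22) is unit, so p22 = 1.
The clause (p31') is unit, so p31 = 0.
The clause (p32) is unit, so p32 = 1.
Now (p32') is unsatisfied and unit — conflict.
So p11 must be the other value — set p11 = 0.
The clause (p12) is unit, so p12 = 1.
The clause (p22') is unit, so p22 = 0.
The clause (p21) is unit, so p21 = 1.
The clause (p31') is unit, so p31 = 0.
The clause (p32) is unit, so p32 = 1.
Now (p32') is unsatisfied and unit — conflict.
Both values of p11 lead to a conflict.
No assignment satisfies every clause.

No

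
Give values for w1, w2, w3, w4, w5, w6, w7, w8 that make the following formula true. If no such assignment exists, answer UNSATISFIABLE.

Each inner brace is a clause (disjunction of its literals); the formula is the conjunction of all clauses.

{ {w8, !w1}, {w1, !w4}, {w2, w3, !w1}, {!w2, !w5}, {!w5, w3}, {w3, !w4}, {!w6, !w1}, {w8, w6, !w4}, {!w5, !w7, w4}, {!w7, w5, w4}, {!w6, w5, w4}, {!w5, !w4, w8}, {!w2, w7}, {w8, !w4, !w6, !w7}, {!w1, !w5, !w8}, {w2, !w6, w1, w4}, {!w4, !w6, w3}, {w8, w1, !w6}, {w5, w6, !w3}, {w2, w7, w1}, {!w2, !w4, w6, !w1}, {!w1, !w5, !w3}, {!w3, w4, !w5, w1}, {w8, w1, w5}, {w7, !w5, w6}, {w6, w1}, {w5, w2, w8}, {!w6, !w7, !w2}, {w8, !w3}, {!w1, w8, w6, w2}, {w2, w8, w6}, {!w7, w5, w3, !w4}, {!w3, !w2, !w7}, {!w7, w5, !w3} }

UNSATISFIABLE

Branch on w8: set w8 = true.
Branch on w1: set w1 = true.
Unit clause (!w6) forces w6 = false.
Unit clause (!w5) forces w5 = false.
Unit clause (!w3) forces w3 = false.
Unit clause (w2) forces w2 = true.
Unit clause (!w4) forces w4 = false.
Unit clause (!w7) forces w7 = false.
That conflicts with the unit clause (w7).
So w1 must be the other value — set w1 = false.
Unit clause (!w4) forces w4 = false.
Unit clause (w6) forces w6 = true.
Unit clause (w5) forces w5 = true.
Unit clause (!w2) forces w2 = false.
That conflicts with the unit clause (w2).
Either choice for w1 ends in contradiction.
So w8 must be the other value — set w8 = false.
Unit clause (!w1) forces w1 = false.
Unit clause (!w4) forces w4 = false.
Unit clause (!w6) forces w6 = false.
That conflicts with the unit clause (w6).
Either choice for w8 ends in contradiction.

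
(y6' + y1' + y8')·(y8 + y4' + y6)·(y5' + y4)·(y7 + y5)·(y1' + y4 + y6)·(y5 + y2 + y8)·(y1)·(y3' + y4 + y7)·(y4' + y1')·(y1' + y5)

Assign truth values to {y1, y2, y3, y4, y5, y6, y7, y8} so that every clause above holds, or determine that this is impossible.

The clause (y1) is unit, so y1 = 1.
The clause (y4') is unit, so y4 = 0.
The clause (y5') is unit, so y5 = 0.
Now (y5) is unsatisfied and unit — conflict.

UNSATISFIABLE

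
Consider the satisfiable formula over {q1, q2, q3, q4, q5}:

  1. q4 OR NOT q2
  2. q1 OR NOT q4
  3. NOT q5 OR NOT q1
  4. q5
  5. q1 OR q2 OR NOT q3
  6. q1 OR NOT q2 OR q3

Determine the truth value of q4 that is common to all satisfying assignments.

False

Suppose q4 = true.
The clause (q1) is unit, so q1 = true.
The clause (NOT q5) is unit, so q5 = false.
Now (q5) is unsatisfied and unit — conflict.
So every satisfying assignment has q4 = False.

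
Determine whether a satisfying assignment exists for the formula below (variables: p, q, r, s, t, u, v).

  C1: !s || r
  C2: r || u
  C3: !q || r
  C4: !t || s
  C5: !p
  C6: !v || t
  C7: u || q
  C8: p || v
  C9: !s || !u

Yes

The clause (!p) is unit, so p = false.
The clause (v) is unit, so v = true.
The clause (t) is unit, so t = true.
The clause (s) is unit, so s = true.
The clause (r) is unit, so r = true.
The clause (!u) is unit, so u = false.
The clause (q) is unit, so q = true.
All clauses are satisfied.
A satisfying assignment: p=false, q=true, r=true, s=true, t=true, u=false, v=true.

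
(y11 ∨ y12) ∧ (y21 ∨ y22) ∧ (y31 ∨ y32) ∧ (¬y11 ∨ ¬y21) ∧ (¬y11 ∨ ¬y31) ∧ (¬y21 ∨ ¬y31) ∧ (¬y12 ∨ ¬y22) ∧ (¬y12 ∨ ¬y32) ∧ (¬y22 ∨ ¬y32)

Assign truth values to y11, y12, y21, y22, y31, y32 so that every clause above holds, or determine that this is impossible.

UNSATISFIABLE

Case y11 = True:
The clause (¬y21) is unit, so y21 = False.
The clause (y22) is unit, so y22 = True.
The clause (¬y31) is unit, so y31 = False.
The clause (y32) is unit, so y32 = True.
Now (¬y32) is unsatisfied and unit — conflict.
That branch fails; take y11 = False instead.
The clause (y12) is unit, so y12 = True.
The clause (¬y22) is unit, so y22 = False.
The clause (y21) is unit, so y21 = True.
The clause (¬y31) is unit, so y31 = False.
The clause (y32) is unit, so y32 = True.
Now (¬y32) is unsatisfied and unit — conflict.
Either choice for y11 ends in contradiction.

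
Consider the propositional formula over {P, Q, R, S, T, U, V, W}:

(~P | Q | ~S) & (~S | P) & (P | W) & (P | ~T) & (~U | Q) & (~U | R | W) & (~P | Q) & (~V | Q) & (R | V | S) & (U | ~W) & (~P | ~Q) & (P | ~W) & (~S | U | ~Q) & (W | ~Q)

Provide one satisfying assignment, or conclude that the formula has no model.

Case S = 0:
Case P = 1:
From the singleton clause (Q), Q = 1.
That conflicts with the unit clause (~Q).
That branch fails; take P = 0 instead.
From the singleton clause (W), W = 1.
That conflicts with the unit clause (~W).
Either choice for P ends in contradiction.
That branch fails; take S = 1 instead.
From the singleton clause (P), P = 1.
From the singleton clause (Q), Q = 1.
That conflicts with the unit clause (~Q).
Either choice for S ends in contradiction.

UNSATISFIABLE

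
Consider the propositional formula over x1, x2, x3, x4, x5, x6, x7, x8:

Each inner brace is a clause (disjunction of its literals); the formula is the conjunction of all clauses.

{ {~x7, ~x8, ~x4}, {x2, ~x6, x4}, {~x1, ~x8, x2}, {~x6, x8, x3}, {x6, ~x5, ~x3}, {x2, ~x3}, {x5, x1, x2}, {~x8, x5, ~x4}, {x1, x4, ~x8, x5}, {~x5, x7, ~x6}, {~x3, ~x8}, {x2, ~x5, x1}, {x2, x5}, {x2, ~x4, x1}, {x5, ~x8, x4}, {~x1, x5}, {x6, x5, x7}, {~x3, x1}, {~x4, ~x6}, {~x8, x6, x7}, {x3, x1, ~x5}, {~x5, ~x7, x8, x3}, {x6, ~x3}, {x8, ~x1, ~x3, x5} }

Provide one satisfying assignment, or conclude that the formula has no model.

Branch on x2: set x2 = 1.
Branch on x3: set x3 = 0.
Branch on x6: set x6 = 0.
Branch on x1: set x1 = 0.
The clause (~x5) is unit, so x5 = 0.
The clause (x7) is unit, so x7 = 1.
Branch on x8: set x8 = 0.
No clause remains; x4 is free.

x1: 0,  x2: 1,  x3: 0,  x4: 1,  x5: 0,  x6: 0,  x7: 1,  x8: 0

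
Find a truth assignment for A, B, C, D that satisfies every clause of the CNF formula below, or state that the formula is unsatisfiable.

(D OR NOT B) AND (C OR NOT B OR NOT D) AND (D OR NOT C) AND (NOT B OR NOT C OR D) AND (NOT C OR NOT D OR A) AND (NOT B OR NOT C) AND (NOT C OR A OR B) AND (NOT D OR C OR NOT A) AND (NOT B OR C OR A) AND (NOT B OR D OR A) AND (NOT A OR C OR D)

A=false; B=false; C=false; D=true

Suppose D = true.
Suppose C = false.
Unit clause (NOT B) forces B = false.
Unit clause (NOT A) forces A = false.
This assignment satisfies each clause.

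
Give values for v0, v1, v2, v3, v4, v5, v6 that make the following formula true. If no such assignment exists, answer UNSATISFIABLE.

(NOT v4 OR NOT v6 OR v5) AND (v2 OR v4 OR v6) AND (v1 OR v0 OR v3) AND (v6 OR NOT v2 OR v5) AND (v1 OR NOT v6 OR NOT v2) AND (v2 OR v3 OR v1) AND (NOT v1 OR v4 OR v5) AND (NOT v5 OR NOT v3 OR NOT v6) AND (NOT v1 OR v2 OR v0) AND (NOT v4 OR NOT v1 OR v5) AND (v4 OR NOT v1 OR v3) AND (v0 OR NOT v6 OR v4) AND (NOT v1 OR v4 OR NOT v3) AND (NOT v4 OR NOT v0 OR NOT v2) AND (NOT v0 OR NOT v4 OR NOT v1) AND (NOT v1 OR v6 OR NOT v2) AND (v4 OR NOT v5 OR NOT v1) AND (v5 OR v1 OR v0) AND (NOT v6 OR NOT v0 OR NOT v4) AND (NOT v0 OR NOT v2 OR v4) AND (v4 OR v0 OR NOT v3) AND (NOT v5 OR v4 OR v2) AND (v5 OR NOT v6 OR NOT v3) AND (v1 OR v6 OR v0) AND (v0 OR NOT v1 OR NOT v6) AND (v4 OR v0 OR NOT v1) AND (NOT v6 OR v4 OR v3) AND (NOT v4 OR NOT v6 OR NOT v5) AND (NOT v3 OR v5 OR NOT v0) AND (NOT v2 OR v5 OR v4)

Case v4 = true:
Case v6 = false:
Case v2 = false:
Case v3 = true:
Case v1 = false:
(v0) alone gives v0 = true.
(v5) alone gives v5 = true.
Every clause now holds.

v0: true,  v1: false,  v2: false,  v3: true,  v4: true,  v5: true,  v6: false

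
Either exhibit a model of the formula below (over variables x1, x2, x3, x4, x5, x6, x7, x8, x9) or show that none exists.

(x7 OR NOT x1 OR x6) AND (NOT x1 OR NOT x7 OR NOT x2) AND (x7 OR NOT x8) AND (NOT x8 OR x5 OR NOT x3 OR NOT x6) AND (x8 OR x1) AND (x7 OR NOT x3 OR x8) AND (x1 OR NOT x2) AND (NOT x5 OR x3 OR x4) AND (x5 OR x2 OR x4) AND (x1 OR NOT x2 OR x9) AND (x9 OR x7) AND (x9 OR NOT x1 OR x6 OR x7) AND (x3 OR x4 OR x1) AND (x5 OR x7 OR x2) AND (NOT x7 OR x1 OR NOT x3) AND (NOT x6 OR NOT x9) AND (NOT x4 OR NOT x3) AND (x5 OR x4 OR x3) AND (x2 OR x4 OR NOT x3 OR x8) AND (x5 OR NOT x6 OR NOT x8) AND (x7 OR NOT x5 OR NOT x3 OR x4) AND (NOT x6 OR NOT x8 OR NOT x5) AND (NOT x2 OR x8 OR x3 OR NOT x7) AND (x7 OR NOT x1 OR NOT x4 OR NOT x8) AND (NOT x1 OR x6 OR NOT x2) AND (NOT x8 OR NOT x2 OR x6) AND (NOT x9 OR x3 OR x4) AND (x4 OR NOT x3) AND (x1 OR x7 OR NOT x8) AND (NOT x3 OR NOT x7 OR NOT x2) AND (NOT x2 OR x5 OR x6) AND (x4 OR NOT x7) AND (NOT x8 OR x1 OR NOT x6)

x1: false, x2: false, x3: false, x4: true, x5: true, x6: false, x7: true, x8: true, x9: true

Try x7 = true.
From the singleton clause (x4), x4 = true.
From the singleton clause (NOT x3), x3 = false.
Try x1 = false.
From the singleton clause (x8), x8 = true.
From the singleton clause (NOT x2), x2 = false.
From the singleton clause (NOT x6), x6 = false.
Every clause is now satisfied; x5, x9 are unconstrained.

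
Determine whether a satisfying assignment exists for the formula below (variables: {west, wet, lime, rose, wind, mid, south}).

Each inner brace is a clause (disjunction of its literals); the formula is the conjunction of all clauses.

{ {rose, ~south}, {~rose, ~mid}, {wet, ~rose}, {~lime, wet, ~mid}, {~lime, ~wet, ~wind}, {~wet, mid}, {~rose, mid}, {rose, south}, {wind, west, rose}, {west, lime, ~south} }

No, unsatisfiable

Suppose rose = 1.
(~mid) alone gives mid = 0.
Now (mid) is unsatisfied and unit — conflict.
So rose must be the other value — set rose = 0.
(~south) alone gives south = 0.
Now (south) is unsatisfied and unit — conflict.
Both values of rose lead to a conflict.
No assignment satisfies every clause.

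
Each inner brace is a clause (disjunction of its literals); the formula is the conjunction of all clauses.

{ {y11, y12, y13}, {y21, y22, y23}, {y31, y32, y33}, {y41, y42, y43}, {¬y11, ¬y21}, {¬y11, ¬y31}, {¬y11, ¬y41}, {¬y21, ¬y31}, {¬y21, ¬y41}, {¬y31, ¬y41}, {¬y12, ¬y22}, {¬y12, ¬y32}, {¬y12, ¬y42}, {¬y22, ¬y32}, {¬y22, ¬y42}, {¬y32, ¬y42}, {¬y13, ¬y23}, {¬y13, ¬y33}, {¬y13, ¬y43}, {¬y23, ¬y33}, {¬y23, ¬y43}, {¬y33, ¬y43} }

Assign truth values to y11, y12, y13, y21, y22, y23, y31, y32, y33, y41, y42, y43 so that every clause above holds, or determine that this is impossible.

UNSATISFIABLE

Suppose y11 = False.
Suppose y12 = True.
The clause (¬y22) is unit, so y22 = False.
The clause (¬y32) is unit, so y32 = False.
The clause (¬y42) is unit, so y42 = False.
Suppose y21 = True.
The clause (¬y31) is unit, so y31 = False.
The clause (y33) is unit, so y33 = True.
The clause (¬y41) is unit, so y41 = False.
The clause (y43) is unit, so y43 = True.
That conflicts with the unit clause (¬y43).
So y21 must be the other value — set y21 = False.
The clause (y23) is unit, so y23 = True.
The clause (¬y13) is unit, so y13 = False.
The clause (¬y33) is unit, so y33 = False.
The clause (y31) is unit, so y31 = True.
The clause (¬y41) is unit, so y41 = False.
The clause (y43) is unit, so y43 = True.
That conflicts with the unit clause (¬y43).
Both values of y21 lead to a conflict.
So y12 must be the other value — set y12 = False.
The clause (y13) is unit, so y13 = True.
The clause (¬y23) is unit, so y23 = False.
The clause (¬y33) is unit, so y33 = False.
The clause (¬y43) is unit, so y43 = False.
Suppose y21 = True.
The clause (¬y31) is unit, so y31 = False.
The clause (y32) is unit, so y32 = True.
The clause (¬y41) is unit, so y41 = False.
The clause (y42) is unit, so y42 = True.
That conflicts with the unit clause (¬y42).
So y21 must be the other value — set y21 = False.
The clause (y22) is unit, so y22 = True.
The clause (¬y32) is unit, so y32 = False.
The clause (y31) is unit, so y31 = True.
The clause (¬y41) is unit, so y41 = False.
The clause (y42) is unit, so y42 = True.
That conflicts with the unit clause (¬y42).
Both values of y21 lead to a conflict.
Both values of y12 lead to a conflict.
So y11 must be the other value — set y11 = True.
The clause (¬y21) is unit, so y21 = False.
The clause (¬y31) is unit, so y31 = False.
The clause (¬y41) is unit, so y41 = False.
Suppose y22 = True.
The clause (¬y12) is unit, so y12 = False.
The clause (¬y32) is unit, so y32 = False.
The clause (y33) is unit, so y33 = True.
The clause (¬y42) is unit, so y42 = False.
The clause (y43) is unit, so y43 = True.
That conflicts with the unit clause (¬y43).
So y22 must be the other value — set y22 = False.
The clause (y23) is unit, so y23 = True.
The clause (¬y13) is unit, so y13 = False.
The clause (¬y33) is unit, so y33 = False.
The clause (y32) is unit, so y32 = True.
The clause (¬y12) is unit, so y12 = False.
The clause (¬y42) is unit, so y42 = False.
The clause (y43) is unit, so y43 = True.
That conflicts with the unit clause (¬y43).
Both values of y22 lead to a conflict.
Both values of y11 lead to a conflict.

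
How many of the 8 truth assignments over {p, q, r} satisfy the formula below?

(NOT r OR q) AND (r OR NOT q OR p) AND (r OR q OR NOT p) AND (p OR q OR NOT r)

There are 2^3 = 8 truth assignments over (p, q, r).
Check each against the 4 clauses (columns in the order p, q, r):
  F F F  ✓ satisfies all
  F F T  ✗ fails (NOT r OR q)
  F T F  ✗ fails (r OR NOT q OR p)
  F T T  ✓ satisfies all
  T F F  ✗ fails (r OR q OR NOT p)
  T F T  ✗ fails (NOT r OR q)
  T T F  ✓ satisfies all
  T T T  ✓ satisfies all
4 of the 8 rows are models.

4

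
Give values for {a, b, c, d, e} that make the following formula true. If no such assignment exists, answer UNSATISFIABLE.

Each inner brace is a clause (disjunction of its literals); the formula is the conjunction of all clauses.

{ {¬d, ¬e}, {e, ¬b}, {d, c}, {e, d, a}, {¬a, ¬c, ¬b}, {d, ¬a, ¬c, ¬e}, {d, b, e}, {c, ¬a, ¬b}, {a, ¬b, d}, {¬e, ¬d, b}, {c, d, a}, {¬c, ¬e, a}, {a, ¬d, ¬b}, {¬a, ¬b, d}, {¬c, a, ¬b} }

a: False,  b: False,  c: False,  d: True,  e: False

Suppose d = True.
(¬e) alone gives e = False.
(¬b) alone gives b = False.
No clause remains; a, c are free.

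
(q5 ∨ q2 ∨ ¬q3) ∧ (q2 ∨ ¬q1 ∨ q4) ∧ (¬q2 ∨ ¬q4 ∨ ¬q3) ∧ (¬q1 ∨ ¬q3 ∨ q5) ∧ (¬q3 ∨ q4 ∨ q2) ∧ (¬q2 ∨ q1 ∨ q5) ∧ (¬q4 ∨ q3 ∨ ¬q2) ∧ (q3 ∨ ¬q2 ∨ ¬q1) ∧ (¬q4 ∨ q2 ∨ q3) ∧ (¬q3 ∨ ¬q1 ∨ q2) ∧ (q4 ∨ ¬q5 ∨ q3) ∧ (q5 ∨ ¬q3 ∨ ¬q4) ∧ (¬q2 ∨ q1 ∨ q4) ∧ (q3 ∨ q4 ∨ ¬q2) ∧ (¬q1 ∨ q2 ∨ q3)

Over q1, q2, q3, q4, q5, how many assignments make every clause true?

3

There are 2^5 = 32 truth assignments over (q1, q2, q3, q4, q5).
Split on q3. With q3 = True, the clauses containing q3 are satisfied and ¬q3 drops from the rest; 2 of the 2^4 = 16 assignments to the other variables satisfy what remains.
With q3 = False, by the same count on the reduced clause set, 1 assignment works.
(One model: q1=F, q2=F, q3=F, q4=F, q5=F.)
Total: 2 + 1 = 3.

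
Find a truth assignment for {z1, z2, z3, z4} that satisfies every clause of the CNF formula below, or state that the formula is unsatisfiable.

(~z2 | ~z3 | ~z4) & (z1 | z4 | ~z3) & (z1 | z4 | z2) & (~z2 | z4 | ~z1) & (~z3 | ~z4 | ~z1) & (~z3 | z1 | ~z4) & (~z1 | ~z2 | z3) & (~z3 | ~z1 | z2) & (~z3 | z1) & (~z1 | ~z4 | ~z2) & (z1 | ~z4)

Try z3 = 0.
Try z1 = 1.
(~z2) alone gives z2 = 0.
Every clause is now satisfied; z4 is unconstrained.

z1 ↦ 1; z2 ↦ 0; z3 ↦ 0; z4 ↦ 1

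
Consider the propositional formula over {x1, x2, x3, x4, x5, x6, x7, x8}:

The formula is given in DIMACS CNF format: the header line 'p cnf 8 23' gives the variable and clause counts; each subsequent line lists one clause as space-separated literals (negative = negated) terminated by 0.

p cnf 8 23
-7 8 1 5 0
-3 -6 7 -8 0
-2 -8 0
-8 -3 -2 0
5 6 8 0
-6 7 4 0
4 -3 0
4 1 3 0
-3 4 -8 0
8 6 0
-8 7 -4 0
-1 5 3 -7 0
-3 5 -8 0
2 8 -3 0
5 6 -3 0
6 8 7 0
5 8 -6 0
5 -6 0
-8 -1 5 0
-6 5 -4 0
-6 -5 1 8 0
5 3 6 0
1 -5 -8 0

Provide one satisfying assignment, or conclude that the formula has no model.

Suppose x2 = False.
Suppose x4 = False.
The clause (¬x3) is unit, so x3 = False.
The clause (x1) is unit, so x1 = True.
Suppose x6 = True.
The clause (x7) is unit, so x7 = True.
The clause (x5) is unit, so x5 = True.
All clauses hold; x8 can take either value.

x1=True, x2=False, x3=False, x4=False, x5=True, x6=True, x7=True, x8=False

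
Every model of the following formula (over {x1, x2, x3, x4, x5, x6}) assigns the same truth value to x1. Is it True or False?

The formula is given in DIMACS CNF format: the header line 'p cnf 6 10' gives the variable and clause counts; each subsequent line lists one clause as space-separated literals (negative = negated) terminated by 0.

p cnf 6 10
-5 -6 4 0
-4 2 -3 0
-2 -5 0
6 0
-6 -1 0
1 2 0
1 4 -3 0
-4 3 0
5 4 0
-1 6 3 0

False

Suppose x1 = True.
The clause (x6) is unit, so x6 = True.
Now (¬x6) is unsatisfied and unit — conflict.
So every satisfying assignment has x1 = False.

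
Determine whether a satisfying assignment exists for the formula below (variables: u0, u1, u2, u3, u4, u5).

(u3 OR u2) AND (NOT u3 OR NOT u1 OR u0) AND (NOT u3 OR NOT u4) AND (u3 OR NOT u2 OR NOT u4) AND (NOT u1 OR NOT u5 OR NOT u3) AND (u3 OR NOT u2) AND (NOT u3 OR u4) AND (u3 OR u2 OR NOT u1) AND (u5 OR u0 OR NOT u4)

Suppose u3 = true.
From the singleton clause (NOT u4), u4 = false.
But (u4) is also a unit clause — contradiction.
Backtrack on u3: now try u3 = false.
From the singleton clause (u2), u2 = true.
But (NOT u2) is also a unit clause — contradiction.
Both values of u3 lead to a conflict.
No assignment satisfies every clause.

No, unsatisfiable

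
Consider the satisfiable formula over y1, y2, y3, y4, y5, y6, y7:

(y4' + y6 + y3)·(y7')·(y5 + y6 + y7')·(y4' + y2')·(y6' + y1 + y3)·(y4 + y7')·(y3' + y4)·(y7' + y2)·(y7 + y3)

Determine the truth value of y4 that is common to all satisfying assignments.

Suppose y4 = 0.
(y7') alone gives y7 = 0.
(y3') alone gives y3 = 0.
Now (y3) is unsatisfied and unit — conflict.
So every satisfying assignment has y4 = True.

True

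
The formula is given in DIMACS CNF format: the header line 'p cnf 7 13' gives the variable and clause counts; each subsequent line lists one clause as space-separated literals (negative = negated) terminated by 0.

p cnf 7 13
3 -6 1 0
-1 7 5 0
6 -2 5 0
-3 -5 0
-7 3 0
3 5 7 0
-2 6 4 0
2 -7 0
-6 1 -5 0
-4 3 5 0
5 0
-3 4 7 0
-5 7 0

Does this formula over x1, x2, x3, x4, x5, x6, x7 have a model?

No, unsatisfiable

(x5) alone gives x5 = True.
(¬x3) alone gives x3 = False.
(¬x7) alone gives x7 = False.
But (x7) is also a unit clause — contradiction.
No assignment satisfies every clause.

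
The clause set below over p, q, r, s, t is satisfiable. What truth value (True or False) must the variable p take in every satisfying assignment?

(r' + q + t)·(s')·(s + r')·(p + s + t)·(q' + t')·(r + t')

True

Suppose p = 0.
From the singleton clause (s'), s = 0.
From the singleton clause (r'), r = 0.
From the singleton clause (t), t = 1.
That conflicts with the unit clause (t').
So every satisfying assignment has p = True.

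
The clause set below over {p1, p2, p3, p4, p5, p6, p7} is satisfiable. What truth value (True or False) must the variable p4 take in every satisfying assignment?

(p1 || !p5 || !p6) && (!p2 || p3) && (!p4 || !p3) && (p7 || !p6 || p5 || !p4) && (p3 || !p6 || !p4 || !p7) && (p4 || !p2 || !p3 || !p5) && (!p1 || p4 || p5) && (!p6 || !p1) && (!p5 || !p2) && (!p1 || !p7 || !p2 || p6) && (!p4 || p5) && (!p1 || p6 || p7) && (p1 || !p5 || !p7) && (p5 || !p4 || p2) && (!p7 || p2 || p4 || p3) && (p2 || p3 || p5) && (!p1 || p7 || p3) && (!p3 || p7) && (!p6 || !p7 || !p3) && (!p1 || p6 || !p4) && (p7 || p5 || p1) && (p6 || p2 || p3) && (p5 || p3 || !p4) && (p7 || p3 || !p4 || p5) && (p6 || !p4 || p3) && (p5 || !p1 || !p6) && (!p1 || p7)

Suppose p4 = true.
(!p3) alone gives p3 = false.
(!p2) alone gives p2 = false.
(p5) alone gives p5 = true.
(p6) alone gives p6 = true.
(p1) alone gives p1 = true.
But (!p1) is also a unit clause — contradiction.
So every satisfying assignment has p4 = False.

False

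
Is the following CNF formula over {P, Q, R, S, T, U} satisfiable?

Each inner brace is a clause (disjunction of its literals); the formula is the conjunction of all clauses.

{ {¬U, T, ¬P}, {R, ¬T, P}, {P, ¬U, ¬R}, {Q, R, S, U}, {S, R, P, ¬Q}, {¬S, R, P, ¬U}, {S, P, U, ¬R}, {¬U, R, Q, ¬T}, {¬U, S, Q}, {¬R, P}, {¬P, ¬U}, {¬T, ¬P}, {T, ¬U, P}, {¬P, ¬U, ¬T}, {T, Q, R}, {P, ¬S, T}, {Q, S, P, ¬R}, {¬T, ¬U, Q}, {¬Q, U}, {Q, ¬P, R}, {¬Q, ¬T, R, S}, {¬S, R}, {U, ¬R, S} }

Branch on R: set R = True.
From the singleton clause (P), P = True.
From the singleton clause (¬U), U = False.
From the singleton clause (¬T), T = False.
From the singleton clause (¬Q), Q = False.
From the singleton clause (S), S = True.
Every clause now holds.
A satisfying assignment: P ↦ True,  Q ↦ False,  R ↦ True,  S ↦ True,  T ↦ False,  U ↦ False.

Yes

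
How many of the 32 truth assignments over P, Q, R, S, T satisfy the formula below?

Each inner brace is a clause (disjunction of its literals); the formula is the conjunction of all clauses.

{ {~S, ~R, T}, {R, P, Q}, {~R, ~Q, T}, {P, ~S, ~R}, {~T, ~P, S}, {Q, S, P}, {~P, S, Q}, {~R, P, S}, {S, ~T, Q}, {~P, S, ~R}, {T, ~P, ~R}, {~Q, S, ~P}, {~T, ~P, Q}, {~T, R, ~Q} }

5

There are 2^5 = 32 truth assignments over (P, Q, R, S, T).
Split on P. With P = 1, the clauses containing P are satisfied and ~P drops from the rest; 3 of the 2^4 = 16 assignments to the other variables satisfy what remains.
With P = 0, by the same count on the reduced clause set, 2 assignments work.
(One model: P=F, Q=T, R=F, S=F, T=F.)
Total: 3 + 2 = 5.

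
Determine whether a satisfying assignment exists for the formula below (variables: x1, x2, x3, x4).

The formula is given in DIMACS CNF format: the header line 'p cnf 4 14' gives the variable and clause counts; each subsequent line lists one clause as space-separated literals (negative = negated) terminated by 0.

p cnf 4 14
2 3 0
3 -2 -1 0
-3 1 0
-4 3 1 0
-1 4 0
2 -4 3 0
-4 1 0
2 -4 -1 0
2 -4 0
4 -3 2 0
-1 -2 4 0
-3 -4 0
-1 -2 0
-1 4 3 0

Yes

Try x2 = True.
(¬x1) alone gives x1 = False.
(¬x3) alone gives x3 = False.
(¬x4) alone gives x4 = False.
All clauses are satisfied.
A satisfying assignment: x1: False,  x2: True,  x3: False,  x4: False.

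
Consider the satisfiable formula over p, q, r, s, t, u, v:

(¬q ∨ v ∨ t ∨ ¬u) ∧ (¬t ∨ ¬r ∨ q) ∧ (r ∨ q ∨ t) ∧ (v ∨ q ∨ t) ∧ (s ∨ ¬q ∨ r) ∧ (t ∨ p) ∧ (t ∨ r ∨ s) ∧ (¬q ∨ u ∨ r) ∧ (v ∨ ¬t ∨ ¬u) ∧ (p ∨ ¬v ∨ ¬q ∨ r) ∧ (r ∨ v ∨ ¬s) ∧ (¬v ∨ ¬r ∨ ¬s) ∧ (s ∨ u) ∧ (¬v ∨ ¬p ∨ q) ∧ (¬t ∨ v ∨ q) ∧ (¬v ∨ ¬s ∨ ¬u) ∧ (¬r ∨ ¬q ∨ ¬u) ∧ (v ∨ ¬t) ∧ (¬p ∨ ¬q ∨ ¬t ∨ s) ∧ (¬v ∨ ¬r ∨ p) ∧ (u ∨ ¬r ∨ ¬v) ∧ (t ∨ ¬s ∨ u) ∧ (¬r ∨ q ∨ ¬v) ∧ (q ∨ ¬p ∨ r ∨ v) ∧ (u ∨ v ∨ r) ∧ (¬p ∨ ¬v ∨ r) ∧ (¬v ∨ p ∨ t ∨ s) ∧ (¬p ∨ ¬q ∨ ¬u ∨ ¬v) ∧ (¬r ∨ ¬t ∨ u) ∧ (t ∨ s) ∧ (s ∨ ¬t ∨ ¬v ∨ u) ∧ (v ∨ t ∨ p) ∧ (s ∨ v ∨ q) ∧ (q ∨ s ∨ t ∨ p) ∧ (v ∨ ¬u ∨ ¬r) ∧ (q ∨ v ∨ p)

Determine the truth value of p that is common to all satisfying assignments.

Suppose p = True.
Try s = True.
Try r = True.
Unit clause (¬v) forces v = False.
Unit clause (¬t) forces t = False.
Unit clause (q) forces q = True.
Unit clause (¬u) forces u = False.
But (u) is also a unit clause — contradiction.
So r must be the other value — set r = False.
Unit clause (v) forces v = True.
But (¬v) is also a unit clause — contradiction.
Both values of r lead to a conflict.
So s must be the other value — set s = False.
Unit clause (u) forces u = True.
Unit clause (t) forces t = True.
Unit clause (v) forces v = True.
Unit clause (q) forces q = True.
But (¬q) is also a unit clause — contradiction.
Both values of s lead to a conflict.
So every satisfying assignment has p = False.

False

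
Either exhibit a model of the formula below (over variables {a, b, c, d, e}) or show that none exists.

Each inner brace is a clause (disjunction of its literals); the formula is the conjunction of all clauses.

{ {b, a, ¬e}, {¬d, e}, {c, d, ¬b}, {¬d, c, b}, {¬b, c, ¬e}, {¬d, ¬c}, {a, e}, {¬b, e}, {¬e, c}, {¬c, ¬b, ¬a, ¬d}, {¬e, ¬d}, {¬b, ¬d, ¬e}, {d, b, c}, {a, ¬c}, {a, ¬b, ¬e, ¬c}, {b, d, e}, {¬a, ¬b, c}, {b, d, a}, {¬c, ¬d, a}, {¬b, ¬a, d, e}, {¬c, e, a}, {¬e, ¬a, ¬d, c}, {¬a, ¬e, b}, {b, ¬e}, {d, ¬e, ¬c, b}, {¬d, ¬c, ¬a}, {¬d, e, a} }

a ↦ True,  b ↦ True,  c ↦ True,  d ↦ False,  e ↦ True

Suppose d = False.
Suppose c = True.
Unit clause (a) forces a = True.
Suppose b = True.
Unit clause (e) forces e = True.
This assignment satisfies each clause.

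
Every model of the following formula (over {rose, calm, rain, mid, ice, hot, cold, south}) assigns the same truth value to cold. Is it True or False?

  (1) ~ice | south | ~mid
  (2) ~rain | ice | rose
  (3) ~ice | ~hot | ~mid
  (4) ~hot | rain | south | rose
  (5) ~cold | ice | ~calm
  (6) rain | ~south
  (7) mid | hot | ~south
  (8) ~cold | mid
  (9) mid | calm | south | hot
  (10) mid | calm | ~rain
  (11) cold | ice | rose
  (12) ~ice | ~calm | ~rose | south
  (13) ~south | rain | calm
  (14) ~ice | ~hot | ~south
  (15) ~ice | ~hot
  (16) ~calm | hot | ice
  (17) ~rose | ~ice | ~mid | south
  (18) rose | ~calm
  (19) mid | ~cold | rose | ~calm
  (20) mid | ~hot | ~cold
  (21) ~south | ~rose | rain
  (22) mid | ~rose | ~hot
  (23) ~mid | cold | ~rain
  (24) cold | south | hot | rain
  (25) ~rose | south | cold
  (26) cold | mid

Suppose cold = 0.
(mid) alone gives mid = 1.
(~rain) alone gives rain = 0.
(~south) alone gives south = 0.
(~ice) alone gives ice = 0.
(rose) alone gives rose = 1.
Now (~rose) is unsatisfied and unit — conflict.
So every satisfying assignment has cold = True.

True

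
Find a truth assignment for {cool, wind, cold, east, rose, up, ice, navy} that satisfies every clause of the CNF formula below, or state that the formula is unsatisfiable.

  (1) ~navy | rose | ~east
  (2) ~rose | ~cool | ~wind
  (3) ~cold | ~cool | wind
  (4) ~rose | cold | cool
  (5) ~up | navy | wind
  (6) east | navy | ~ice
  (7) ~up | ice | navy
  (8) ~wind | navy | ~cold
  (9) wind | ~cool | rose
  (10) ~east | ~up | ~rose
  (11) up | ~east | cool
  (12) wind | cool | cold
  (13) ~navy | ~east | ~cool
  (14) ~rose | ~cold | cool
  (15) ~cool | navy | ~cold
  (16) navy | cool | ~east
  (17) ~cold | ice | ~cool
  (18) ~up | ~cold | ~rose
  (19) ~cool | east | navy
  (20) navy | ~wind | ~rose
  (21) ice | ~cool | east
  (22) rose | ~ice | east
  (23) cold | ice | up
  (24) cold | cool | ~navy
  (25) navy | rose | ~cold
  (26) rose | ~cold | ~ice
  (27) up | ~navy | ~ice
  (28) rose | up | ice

Case navy = 1:
Case rose = 0:
Unit clause (~east) forces east = 0.
Unit clause (~ice) forces ice = 0.
Unit clause (~cool) forces cool = 0.
Unit clause (cold) forces cold = 1.
Unit clause (up) forces up = 1.
Every clause is now satisfied; wind is unconstrained.

cool=0, wind=0, cold=1, east=0, rose=0, up=1, ice=0, navy=1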